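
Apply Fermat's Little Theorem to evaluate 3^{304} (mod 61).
20

By Fermat's Little Theorem, a^(p-1) ≡ 1 (mod p) for prime p and gcd(a, p) = 1
Here p = 61, so 3^60 ≡ 1 (mod 61)
We can reduce the exponent: 304 mod 60 = 4
So 3^304 ≡ 3^4 (mod 61)
Computing: 3^4 mod 61 = 20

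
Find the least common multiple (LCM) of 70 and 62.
2170

First find GCD(70, 62) using the Euclidean algorithm:
70 = 1 × 62 + 8
62 = 7 × 8 + 6
8 = 1 × 6 + 2
6 = 3 × 2 + 0
GCD(70, 62) = 2

LCM formula: LCM(a, b) = (a × b) / GCD(a, b)
LCM(70, 62) = (70 × 62) / 2
LCM(70, 62) = 4340 / 2
LCM(70, 62) = 2170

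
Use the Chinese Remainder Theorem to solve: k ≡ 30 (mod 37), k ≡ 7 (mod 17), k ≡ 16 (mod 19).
6875

Using the Chinese Remainder Theorem:
M = product of moduli = 11951
For equation 1: M_1 = 323, 323 ≡ 27 (mod 37), inverse of 323 mod 37 is 11 (check: 27 × 11 = 297 ≡ 1 (mod 37))
For equation 2: M_2 = 703, 703 ≡ 6 (mod 17), inverse of 703 mod 17 is 3 (check: 6 × 3 = 18 ≡ 1 (mod 17))
For equation 3: M_3 = 629, 629 ≡ 2 (mod 19), inverse of 629 mod 19 is 10 (check: 2 × 10 = 20 ≡ 1 (mod 19))
Combine: k ≡ Σ r_i×M_i×(M_i⁻¹ mod m_i) = 30×323×11 + 7×703×3 + 16×629×10 = 106590 + 14763 + 100640 = 221993
221993 mod 11951 = 6875
k ≡ 6875 (mod 11951)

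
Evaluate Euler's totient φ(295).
232

Prime factorization: 295 = 5 × 59
Using the formula φ(n) = n × Π(1 - 1/p) for each prime factor p:
φ(295) = 295 × (1 - 1/5) × (1 - 1/59)
φ(295) = 232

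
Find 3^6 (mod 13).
6 = 4 + 2 (binary 110). Repeated squaring mod 13: 3^1 ≡ 3; 3^2 ≡ 3² = 9 ≡ 9; 3^4 ≡ 9² = 81 ≡ 3. Multiply: 3^6 = 3^4 × 3^2 ≡ 3 × 9 (mod 13): 3 × 9 = 27 ≡ 1. So 3^6 ≡ 1 (mod 13).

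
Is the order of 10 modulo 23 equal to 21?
No, the actual order is 22, not 21.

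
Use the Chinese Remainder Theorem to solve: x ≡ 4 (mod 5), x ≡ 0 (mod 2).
4

Using the Chinese Remainder Theorem:
M = product of moduli = 10
For equation 1: M_1 = 2, 2 ≡ 2 (mod 5), inverse of 2 mod 5 is 3 (check: 2 × 3 = 6 ≡ 1 (mod 5))
For equation 2: M_2 = 5, 5 ≡ 1 (mod 2), inverse of 5 mod 2 is 1 (check: 1 × 1 = 1 ≡ 1 (mod 2))
Combine: x ≡ Σ r_i×M_i×(M_i⁻¹ mod m_i) = 4×2×3 + 0×5×1 = 24 + 0 = 24
24 mod 10 = 4
x ≡ 4 (mod 10)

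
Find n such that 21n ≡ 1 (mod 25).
6

Since gcd(21, 25) = 1 divides 1, a solution exists.
Multiply both sides by the inverse of 21 mod 25:
  21^(-1) mod 25 = 6
  x ≡ 6 × 1 ≡ 6 ≡ 6 (mod 25)
Verification: 21 × 6 = 126 = 5 × 25 + 1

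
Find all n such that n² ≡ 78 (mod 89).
The square roots of 78 mod 89 are 16 and 73. Verify: 16² = 256 ≡ 78 (mod 89)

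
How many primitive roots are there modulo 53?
24

The number of primitive roots modulo p is φ(p-1) = φ(52)
φ(52) = 24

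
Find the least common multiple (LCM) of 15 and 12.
60

First find GCD(15, 12) using the Euclidean algorithm:
15 = 1 × 12 + 3
12 = 4 × 3 + 0
GCD(15, 12) = 3

LCM formula: LCM(a, b) = (a × b) / GCD(a, b)
LCM(15, 12) = (15 × 12) / 3
LCM(15, 12) = 180 / 3
LCM(15, 12) = 60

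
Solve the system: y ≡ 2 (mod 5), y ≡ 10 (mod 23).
M = 5 × 23 = 115. M₁ = 23, y₁ ≡ 2 (mod 5). M₂ = 5, y₂ ≡ 14 (mod 23). y = 2×23×2 + 10×5×14 ≡ 102 (mod 115)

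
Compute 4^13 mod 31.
Using repeated squaring. 13 = 8 + 4 + 1 (binary 1101). Repeated squaring mod 31: 4^1 ≡ 4; 4^2 ≡ 4² = 16 ≡ 16; 4^4 ≡ 16² = 256 ≡ 8; 4^8 ≡ 8² = 64 ≡ 2. Multiply: 4^13 = 4^8 × 4^4 × 4^1 ≡ 2 × 8 × 4 (mod 31): 2 × 8 = 16 ≡ 16; 16 × 4 = 64 ≡ 2. So 4^13 ≡ 2 (mod 31).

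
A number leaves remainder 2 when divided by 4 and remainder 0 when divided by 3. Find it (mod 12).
M = 4 × 3 = 12. M₁ = 3, y₁ ≡ 3 (mod 4). M₂ = 4, y₂ ≡ 1 (mod 3). m = 2×3×3 + 0×4×1 ≡ 6 (mod 12)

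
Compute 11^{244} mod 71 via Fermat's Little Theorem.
58

By Fermat's Little Theorem, a^(p-1) ≡ 1 (mod p) for prime p and gcd(a, p) = 1
Here p = 71, so 11^70 ≡ 1 (mod 71)
We can reduce the exponent: 244 mod 70 = 34
So 11^244 ≡ 11^34 (mod 71)
Computing: 11^34 mod 71 = 58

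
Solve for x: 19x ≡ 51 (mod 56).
41

Since gcd(19, 56) = 1 divides 51, a solution exists.
Multiply both sides by the inverse of 19 mod 56:
  19^(-1) mod 56 = 3
  x ≡ 3 × 51 ≡ 153 ≡ 41 (mod 56)
Verification: 19 × 41 = 779 = 13 × 56 + 51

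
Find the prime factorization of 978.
2 × 3 × 163

Divide by primes starting from smallest:
978 ÷ 2 = 489
489 ÷ 3 = 163
163 ÷ 163 = 1

978 = 2 × 3 × 163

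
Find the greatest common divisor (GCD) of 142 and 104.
2

Using the Euclidean algorithm:
142 = 1 × 104 + 38
104 = 2 × 38 + 28
38 = 1 × 28 + 10
28 = 2 × 10 + 8
10 = 1 × 8 + 2
8 = 4 × 2 + 0

GCD(142, 104) = 2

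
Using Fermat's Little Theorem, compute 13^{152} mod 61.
47

By Fermat's Little Theorem, a^(p-1) ≡ 1 (mod p) for prime p and gcd(a, p) = 1
Here p = 61, so 13^60 ≡ 1 (mod 61)
We can reduce the exponent: 152 mod 60 = 32
So 13^152 ≡ 13^32 (mod 61)
Computing: 13^32 mod 61 = 47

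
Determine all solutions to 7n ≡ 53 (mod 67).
65

Since gcd(7, 67) = 1 divides 53, a solution exists.
Multiply both sides by the inverse of 7 mod 67:
  7^(-1) mod 67 = 48
  x ≡ 48 × 53 ≡ 2544 ≡ 65 (mod 67)
Verification: 7 × 65 = 455 = 6 × 67 + 53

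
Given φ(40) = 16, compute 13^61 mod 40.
By Euler: 13^{16} ≡ 1 (mod 40) since gcd(13, 40) = 1. 61 = 3×16 + 13. So 13^{61} ≡ 13^{13} ≡ 13 (mod 40)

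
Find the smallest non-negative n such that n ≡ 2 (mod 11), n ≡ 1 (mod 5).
46

Using the Chinese Remainder Theorem:
M = product of moduli = 55
For equation 1: M_1 = 5, 5 ≡ 5 (mod 11), inverse of 5 mod 11 is 9 (check: 5 × 9 = 45 ≡ 1 (mod 11))
For equation 2: M_2 = 11, 11 ≡ 1 (mod 5), inverse of 11 mod 5 is 1 (check: 1 × 1 = 1 ≡ 1 (mod 5))
Combine: n ≡ Σ r_i×M_i×(M_i⁻¹ mod m_i) = 2×5×9 + 1×11×1 = 90 + 11 = 101
101 mod 55 = 46
n ≡ 46 (mod 55)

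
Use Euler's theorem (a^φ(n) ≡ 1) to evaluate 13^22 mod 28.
By Euler: 13^{12} ≡ 1 (mod 28) since gcd(13, 28) = 1. 22 = 1×12 + 10. So 13^{22} ≡ 13^{10} ≡ 1 (mod 28)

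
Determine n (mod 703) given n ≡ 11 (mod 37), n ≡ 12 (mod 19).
677

Using the Chinese Remainder Theorem:
M = product of moduli = 703
For equation 1: M_1 = 19, 19 ≡ 19 (mod 37), inverse of 19 mod 37 is 2 (check: 19 × 2 = 38 ≡ 1 (mod 37))
For equation 2: M_2 = 37, 37 ≡ 18 (mod 19), inverse of 37 mod 19 is 18 (check: 18 × 18 = 324 ≡ 1 (mod 19))
Combine: n ≡ Σ r_i×M_i×(M_i⁻¹ mod m_i) = 11×19×2 + 12×37×18 = 418 + 7992 = 8410
8410 mod 703 = 677
n ≡ 677 (mod 703)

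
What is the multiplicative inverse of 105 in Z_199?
105^(-1) ≡ 163 (mod 199). Verification: 105 × 163 = 17115 ≡ 1 (mod 199)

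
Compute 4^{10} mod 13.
9

Using successive squaring:
Binary expansion of 10: 1010
Powers of 4 mod 13 (each is the square of the previous):
  4^1 ≡ 4 (mod 13)
  4^2 ≡ 4² = 16 ≡ 3 (mod 13)
  4^4 ≡ 3² = 9 ≡ 9 (mod 13)
  4^8 ≡ 9² = 81 ≡ 3 (mod 13)
10 = 8 + 2, so 4^10 = 4^8 × 4^2 ≡ 3 × 3 (mod 13)
Multiplying step by step:
  3 × 3 = 9 ≡ 9 (mod 13)
Result: 4^10 ≡ 9 (mod 13)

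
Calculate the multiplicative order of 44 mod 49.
Powers of 44 mod 49: 44^1≡44, 44^2≡25, 44^3≡22, 44^4≡37, 44^5≡11, 44^6≡43, 44^7≡30, 44^8≡46, 44^9≡15, 44^10≡23, 44^11≡32, 44^12≡36, 44^13≡16, 44^14≡18, 44^15≡8, 44^16≡9, 44^17≡4, 44^18≡29, 44^19≡2, 44^20≡39, 44^21≡1. Order = 21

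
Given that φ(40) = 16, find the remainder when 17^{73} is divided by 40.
By Euler: 17^{16} ≡ 1 (mod 40) since gcd(17, 40) = 1. 73 = 4×16 + 9. So 17^{73} ≡ 17^{9} ≡ 17 (mod 40)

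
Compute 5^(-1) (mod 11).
5^(-1) ≡ 9 (mod 11). Verification: 5 × 9 = 45 ≡ 1 (mod 11)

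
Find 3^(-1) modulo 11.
4

Using Extended Euclidean Algorithm:
gcd(3, 11) = 1
Bezout coefficients: 3 × 4 + 11 × -1 = 1
So 3 × 4 ≡ 1 (mod 11)
The inverse is 4 mod 11 = 4
Verification: 3 × 4 = 12 = 1 × 11 + 1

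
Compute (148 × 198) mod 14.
2

(148 × 198) = 29304
29304 mod 14 = 2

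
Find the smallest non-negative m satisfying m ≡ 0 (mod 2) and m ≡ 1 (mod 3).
M = 2 × 3 = 6. M₁ = 3, y₁ ≡ 1 (mod 2). M₂ = 2, y₂ ≡ 2 (mod 3). m = 0×3×1 + 1×2×2 ≡ 4 (mod 6)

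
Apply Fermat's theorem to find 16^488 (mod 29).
By Fermat: 16^{28} ≡ 1 (mod 29). 488 ≡ 12 (mod 28). So 16^{488} ≡ 16^{12} ≡ 23 (mod 29)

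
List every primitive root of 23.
Primitive roots mod 23: {5, 7, 10, 11, 14, 15, 17, 19, 20, 21}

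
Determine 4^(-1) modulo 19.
4^(-1) ≡ 5 (mod 19). Verification: 4 × 5 = 20 ≡ 1 (mod 19)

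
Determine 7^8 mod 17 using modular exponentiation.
8 = 8 (binary 1000). Repeated squaring mod 17: 7^1 ≡ 7; 7^2 ≡ 7² = 49 ≡ 15; 7^4 ≡ 15² = 225 ≡ 4; 7^8 ≡ 4² = 16 ≡ 16. So 7^8 ≡ 16 (mod 17).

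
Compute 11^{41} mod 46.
15

Using successive squaring:
Binary expansion of 41: 101001
Powers of 11 mod 46 (each is the square of the previous):
  11^1 ≡ 11 (mod 46)
  11^2 ≡ 11² = 121 ≡ 29 (mod 46)
  11^4 ≡ 29² = 841 ≡ 13 (mod 46)
  11^8 ≡ 13² = 169 ≡ 31 (mod 46)
  11^16 ≡ 31² = 961 ≡ 41 (mod 46)
  11^32 ≡ 41² = 1681 ≡ 25 (mod 46)
41 = 32 + 8 + 1, so 11^41 = 11^32 × 11^8 × 11^1 ≡ 25 × 31 × 11 (mod 46)
Multiplying step by step:
  25 × 31 = 775 ≡ 39 (mod 46)
  39 × 11 = 429 ≡ 15 (mod 46)
Result: 11^41 ≡ 15 (mod 46)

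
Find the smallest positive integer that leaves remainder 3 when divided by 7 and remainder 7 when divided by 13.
M = 7 × 13 = 91. M₁ = 13, y₁ ≡ 6 (mod 7). M₂ = 7, y₂ ≡ 2 (mod 13). t = 3×13×6 + 7×7×2 ≡ 59 (mod 91). The smallest positive such number is 59.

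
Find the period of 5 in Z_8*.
Powers of 5 mod 8: 5^1≡5, 5^2≡1. Order = 2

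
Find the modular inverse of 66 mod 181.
66^(-1) ≡ 96 (mod 181). Verification: 66 × 96 = 6336 ≡ 1 (mod 181)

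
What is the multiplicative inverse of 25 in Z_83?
25^(-1) ≡ 10 (mod 83). Verification: 25 × 10 = 250 ≡ 1 (mod 83)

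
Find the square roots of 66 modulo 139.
The square roots of 66 mod 139 are 30 and 109. Verify: 30² = 900 ≡ 66 (mod 139)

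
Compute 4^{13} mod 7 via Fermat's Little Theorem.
4

By Fermat's Little Theorem, a^(p-1) ≡ 1 (mod p) for prime p and gcd(a, p) = 1
Here p = 7, so 4^6 ≡ 1 (mod 7)
We can reduce the exponent: 13 mod 6 = 1
So 4^13 ≡ 4^1 (mod 7)
Computing: 4^1 mod 7 = 4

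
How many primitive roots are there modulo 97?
32

The number of primitive roots modulo p is φ(p-1) = φ(96)
φ(96) = 32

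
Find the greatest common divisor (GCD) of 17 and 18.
1

Using the Euclidean algorithm:
17 = 0 × 18 + 17
18 = 1 × 17 + 1
17 = 17 × 1 + 0

GCD(17, 18) = 1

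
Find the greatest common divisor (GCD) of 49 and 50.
1

Using the Euclidean algorithm:
49 = 0 × 50 + 49
50 = 1 × 49 + 1
49 = 49 × 1 + 0

GCD(49, 50) = 1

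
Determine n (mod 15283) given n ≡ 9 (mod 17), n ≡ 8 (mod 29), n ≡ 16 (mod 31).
791

Using the Chinese Remainder Theorem:
M = product of moduli = 15283
For equation 1: M_1 = 899, 899 ≡ 15 (mod 17), inverse of 899 mod 17 is 8 (check: 15 × 8 = 120 ≡ 1 (mod 17))
For equation 2: M_2 = 527, 527 ≡ 5 (mod 29), inverse of 527 mod 29 is 6 (check: 5 × 6 = 30 ≡ 1 (mod 29))
For equation 3: M_3 = 493, 493 ≡ 28 (mod 31), inverse of 493 mod 31 is 10 (check: 28 × 10 = 280 ≡ 1 (mod 31))
Combine: n ≡ Σ r_i×M_i×(M_i⁻¹ mod m_i) = 9×899×8 + 8×527×6 + 16×493×10 = 64728 + 25296 + 78880 = 168904
168904 mod 15283 = 791
n ≡ 791 (mod 15283)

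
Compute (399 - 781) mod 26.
8

(399 - 781) = -382
-382 mod 26 = 8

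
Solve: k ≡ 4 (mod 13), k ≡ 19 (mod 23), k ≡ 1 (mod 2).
M = 13 × 23 × 2 = 598. M₁ = 46, y₁ ≡ 2 (mod 13). M₂ = 26, y₂ ≡ 8 (mod 23). M₃ = 299, y₃ ≡ 1 (mod 2). k = 4×46×2 + 19×26×8 + 1×299×1 ≡ 433 (mod 598)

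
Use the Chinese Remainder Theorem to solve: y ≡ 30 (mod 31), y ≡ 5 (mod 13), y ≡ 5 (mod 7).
278

Using the Chinese Remainder Theorem:
M = product of moduli = 2821
For equation 1: M_1 = 91, 91 ≡ 29 (mod 31), inverse of 91 mod 31 is 15 (check: 29 × 15 = 435 ≡ 1 (mod 31))
For equation 2: M_2 = 217, 217 ≡ 9 (mod 13), inverse of 217 mod 13 is 3 (check: 9 × 3 = 27 ≡ 1 (mod 13))
For equation 3: M_3 = 403, 403 ≡ 4 (mod 7), inverse of 403 mod 7 is 2 (check: 4 × 2 = 8 ≡ 1 (mod 7))
Combine: y ≡ Σ r_i×M_i×(M_i⁻¹ mod m_i) = 30×91×15 + 5×217×3 + 5×403×2 = 40950 + 3255 + 4030 = 48235
48235 mod 2821 = 278
y ≡ 278 (mod 2821)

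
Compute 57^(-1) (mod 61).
15

Using Extended Euclidean Algorithm:
gcd(57, 61) = 1
Bezout coefficients: 57 × 15 + 61 × -14 = 1
So 57 × 15 ≡ 1 (mod 61)
The inverse is 15 mod 61 = 15
Verification: 57 × 15 = 855 = 14 × 61 + 1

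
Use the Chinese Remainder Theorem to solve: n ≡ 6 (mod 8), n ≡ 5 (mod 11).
M = 8 × 11 = 88. M₁ = 11, y₁ ≡ 3 (mod 8). M₂ = 8, y₂ ≡ 7 (mod 11). n = 6×11×3 + 5×8×7 ≡ 38 (mod 88)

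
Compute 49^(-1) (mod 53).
13

Using Extended Euclidean Algorithm:
gcd(49, 53) = 1
Bezout coefficients: 49 × 13 + 53 × -12 = 1
So 49 × 13 ≡ 1 (mod 53)
The inverse is 13 mod 53 = 13
Verification: 49 × 13 = 637 = 12 × 53 + 1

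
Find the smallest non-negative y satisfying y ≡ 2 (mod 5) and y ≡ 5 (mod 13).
M = 5 × 13 = 65. M₁ = 13, y₁ ≡ 2 (mod 5). M₂ = 5, y₂ ≡ 8 (mod 13). y = 2×13×2 + 5×5×8 ≡ 57 (mod 65)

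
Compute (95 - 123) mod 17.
6

(95 - 123) = -28
-28 mod 17 = 6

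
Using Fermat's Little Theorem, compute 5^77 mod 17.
By Fermat: 5^{16} ≡ 1 (mod 17). 77 = 4×16 + 13. So 5^{77} ≡ 5^{13} ≡ 3 (mod 17)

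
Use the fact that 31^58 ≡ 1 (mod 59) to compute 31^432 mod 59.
By Fermat: 31^{58} ≡ 1 (mod 59). 432 = 7×58 + 26. So 31^{432} ≡ 31^{26} ≡ 15 (mod 59)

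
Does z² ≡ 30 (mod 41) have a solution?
By Euler's criterion: 30^{20} ≡ 40 (mod 41). Since this equals -1 (≡ 40), 30 is not a QR.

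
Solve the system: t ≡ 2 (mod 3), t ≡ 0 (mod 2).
M = 3 × 2 = 6. M₁ = 2, y₁ ≡ 2 (mod 3). M₂ = 3, y₂ ≡ 1 (mod 2). t = 2×2×2 + 0×3×1 ≡ 2 (mod 6)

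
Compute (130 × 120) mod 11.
2

(130 × 120) = 15600
15600 mod 11 = 2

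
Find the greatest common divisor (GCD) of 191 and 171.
1

Using the Euclidean algorithm:
191 = 1 × 171 + 20
171 = 8 × 20 + 11
20 = 1 × 11 + 9
11 = 1 × 9 + 2
9 = 4 × 2 + 1
2 = 2 × 1 + 0

GCD(191, 171) = 1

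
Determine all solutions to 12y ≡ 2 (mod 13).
11

Since gcd(12, 13) = 1 divides 2, a solution exists.
Multiply both sides by the inverse of 12 mod 13:
  12^(-1) mod 13 = 12
  x ≡ 12 × 2 ≡ 24 ≡ 11 (mod 13)
Verification: 12 × 11 = 132 = 10 × 13 + 2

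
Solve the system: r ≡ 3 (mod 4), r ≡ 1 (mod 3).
M = 4 × 3 = 12. M₁ = 3, y₁ ≡ 3 (mod 4). M₂ = 4, y₂ ≡ 1 (mod 3). r = 3×3×3 + 1×4×1 ≡ 7 (mod 12)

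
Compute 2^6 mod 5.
6 = 4 + 2 (binary 110). Repeated squaring mod 5: 2^1 ≡ 2; 2^2 ≡ 2² = 4 ≡ 4; 2^4 ≡ 4² = 16 ≡ 1. Multiply: 2^6 = 2^4 × 2^2 ≡ 1 × 4 (mod 5): 1 × 4 = 4 ≡ 4. So 2^6 ≡ 4 (mod 5).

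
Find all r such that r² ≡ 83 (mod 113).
The square roots of 83 mod 113 are 99 and 14. Verify: 99² = 9801 ≡ 83 (mod 113)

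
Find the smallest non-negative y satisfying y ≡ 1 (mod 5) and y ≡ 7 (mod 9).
M = 5 × 9 = 45. M₁ = 9, y₁ ≡ 4 (mod 5). M₂ = 5, y₂ ≡ 2 (mod 9). y = 1×9×4 + 7×5×2 ≡ 16 (mod 45)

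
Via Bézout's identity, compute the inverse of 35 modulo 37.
Extended GCD: 35(18) + 37(-17) = 1. So 35^(-1) ≡ 18 ≡ 18 (mod 37). Verify: 35 × 18 = 630 ≡ 1 (mod 37)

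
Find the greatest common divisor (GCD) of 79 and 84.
1

Using the Euclidean algorithm:
79 = 0 × 84 + 79
84 = 1 × 79 + 5
79 = 15 × 5 + 4
5 = 1 × 4 + 1
4 = 4 × 1 + 0

GCD(79, 84) = 1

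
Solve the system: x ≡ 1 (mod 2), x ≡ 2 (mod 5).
M = 2 × 5 = 10. M₁ = 5, y₁ ≡ 1 (mod 2). M₂ = 2, y₂ ≡ 3 (mod 5). x = 1×5×1 + 2×2×3 ≡ 7 (mod 10)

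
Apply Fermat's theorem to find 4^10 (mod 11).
By Fermat's Little Theorem, 4^{10} ≡ 1 (mod 11) since 11 is prime and gcd(4, 11) = 1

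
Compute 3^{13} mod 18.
9

Using successive squaring:
Binary expansion of 13: 1101
Powers of 3 mod 18 (each is the square of the previous):
  3^1 ≡ 3 (mod 18)
  3^2 ≡ 3² = 9 ≡ 9 (mod 18)
  3^4 ≡ 9² = 81 ≡ 9 (mod 18)
  3^8 ≡ 9² = 81 ≡ 9 (mod 18)
13 = 8 + 4 + 1, so 3^13 = 3^8 × 3^4 × 3^1 ≡ 9 × 9 × 3 (mod 18)
Multiplying step by step:
  9 × 9 = 81 ≡ 9 (mod 18)
  9 × 3 = 27 ≡ 9 (mod 18)
Result: 3^13 ≡ 9 (mod 18)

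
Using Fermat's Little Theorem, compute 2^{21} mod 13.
5

By Fermat's Little Theorem, a^(p-1) ≡ 1 (mod p) for prime p and gcd(a, p) = 1
Here p = 13, so 2^12 ≡ 1 (mod 13)
We can reduce the exponent: 21 mod 12 = 9
So 2^21 ≡ 2^9 (mod 13)
Computing: 2^9 mod 13 = 5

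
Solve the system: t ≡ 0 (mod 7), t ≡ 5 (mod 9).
M = 7 × 9 = 63. M₁ = 9, y₁ ≡ 4 (mod 7). M₂ = 7, y₂ ≡ 4 (mod 9). t = 0×9×4 + 5×7×4 ≡ 14 (mod 63)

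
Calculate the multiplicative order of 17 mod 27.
Powers of 17 mod 27: 17^1≡17, 17^2≡19, 17^3≡26, 17^4≡10, 17^5≡8, 17^6≡1. Order = 6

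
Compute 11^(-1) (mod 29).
8

Using Extended Euclidean Algorithm:
gcd(11, 29) = 1
Bezout coefficients: 11 × 8 + 29 × -3 = 1
So 11 × 8 ≡ 1 (mod 29)
The inverse is 8 mod 29 = 8
Verification: 11 × 8 = 88 = 3 × 29 + 1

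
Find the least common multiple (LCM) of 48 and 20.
240

First find GCD(48, 20) using the Euclidean algorithm:
48 = 2 × 20 + 8
20 = 2 × 8 + 4
8 = 2 × 4 + 0
GCD(48, 20) = 4

LCM formula: LCM(a, b) = (a × b) / GCD(a, b)
LCM(48, 20) = (48 × 20) / 4
LCM(48, 20) = 960 / 4
LCM(48, 20) = 240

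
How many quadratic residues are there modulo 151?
For prime 151, there are (p-1)/2 = (151-1)/2 = 75 quadratic residues (excluding 0).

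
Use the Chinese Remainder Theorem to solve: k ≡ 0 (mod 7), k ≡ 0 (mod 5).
0

Using the Chinese Remainder Theorem:
M = product of moduli = 35
For equation 1: M_1 = 5, 5 ≡ 5 (mod 7), inverse of 5 mod 7 is 3 (check: 5 × 3 = 15 ≡ 1 (mod 7))
For equation 2: M_2 = 7, 7 ≡ 2 (mod 5), inverse of 7 mod 5 is 3 (check: 2 × 3 = 6 ≡ 1 (mod 5))
Combine: k ≡ Σ r_i×M_i×(M_i⁻¹ mod m_i) = 0×5×3 + 0×7×3 = 0 + 0 = 0
0 mod 35 = 0
k ≡ 0 (mod 35)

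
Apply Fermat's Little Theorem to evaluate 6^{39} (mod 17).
14

By Fermat's Little Theorem, a^(p-1) ≡ 1 (mod p) for prime p and gcd(a, p) = 1
Here p = 17, so 6^16 ≡ 1 (mod 17)
We can reduce the exponent: 39 mod 16 = 7
So 6^39 ≡ 6^7 (mod 17)
Computing: 6^7 mod 17 = 14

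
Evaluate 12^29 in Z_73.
Using repeated squaring. 29 = 16 + 8 + 4 + 1 (binary 11101). Repeated squaring mod 73: 12^1 ≡ 12; 12^2 ≡ 12² = 144 ≡ 71; 12^4 ≡ 71² = 5041 ≡ 4; 12^8 ≡ 4² = 16 ≡ 16; 12^16 ≡ 16² = 256 ≡ 37. Multiply: 12^29 = 12^16 × 12^8 × 12^4 × 12^1 ≡ 37 × 16 × 4 × 12 (mod 73): 37 × 16 = 592 ≡ 8; 8 × 4 = 32 ≡ 32; 32 × 12 = 384 ≡ 19. So 12^29 ≡ 19 (mod 73).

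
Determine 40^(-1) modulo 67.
40^(-1) ≡ 62 (mod 67). Verification: 40 × 62 = 2480 ≡ 1 (mod 67)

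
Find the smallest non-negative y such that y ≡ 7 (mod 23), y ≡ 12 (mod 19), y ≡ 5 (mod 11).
4515

Using the Chinese Remainder Theorem:
M = product of moduli = 4807
For equation 1: M_1 = 209, 209 ≡ 2 (mod 23), inverse of 209 mod 23 is 12 (check: 2 × 12 = 24 ≡ 1 (mod 23))
For equation 2: M_2 = 253, 253 ≡ 6 (mod 19), inverse of 253 mod 19 is 16 (check: 6 × 16 = 96 ≡ 1 (mod 19))
For equation 3: M_3 = 437, 437 ≡ 8 (mod 11), inverse of 437 mod 11 is 7 (check: 8 × 7 = 56 ≡ 1 (mod 11))
Combine: y ≡ Σ r_i×M_i×(M_i⁻¹ mod m_i) = 7×209×12 + 12×253×16 + 5×437×7 = 17556 + 48576 + 15295 = 81427
81427 mod 4807 = 4515
y ≡ 4515 (mod 4807)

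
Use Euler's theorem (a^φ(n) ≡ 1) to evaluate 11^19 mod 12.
By Euler: 11^{4} ≡ 1 (mod 12) since gcd(11, 12) = 1. 19 = 4×4 + 3. So 11^{19} ≡ 11^{3} ≡ 11 (mod 12)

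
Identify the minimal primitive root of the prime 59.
p - 1 = 58 has prime divisors 2, 29. h is a primitive root mod 59 iff h^(58/q) ≢ 1 (mod 59) for each such q.
h = 2: 2^29 ≡ 58, 2^2 ≡ 4 (mod 59); none is 1, so 2 has order 58 and is a primitive root.
The smallest primitive root mod 59 is g = 2.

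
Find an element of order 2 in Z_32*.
15 has order 2 mod 32 since 15^{2} ≡ 1 (mod 32) and no smaller power works.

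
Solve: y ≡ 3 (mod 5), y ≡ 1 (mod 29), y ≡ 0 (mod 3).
M = 5 × 29 × 3 = 435. M₁ = 87, y₁ ≡ 3 (mod 5). M₂ = 15, y₂ ≡ 2 (mod 29). M₃ = 145, y₃ ≡ 1 (mod 3). y = 3×87×3 + 1×15×2 + 0×145×1 ≡ 378 (mod 435)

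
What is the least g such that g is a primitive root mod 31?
p - 1 = 30 has prime divisors 2, 3, 5. h is a primitive root mod 31 iff h^(30/q) ≢ 1 (mod 31) for each such q.
h = 2: 2^15 ≡ 1, 2^10 ≡ 1, 2^6 ≡ 2 (mod 31); 2^15 ≡ 1, so not a primitive root.
h = 3: 3^15 ≡ 30, 3^10 ≡ 25, 3^6 ≡ 16 (mod 31); none is 1, so 3 has order 30 and is a primitive root.
The smallest primitive root mod 31 is g = 3.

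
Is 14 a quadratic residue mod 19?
By Euler's criterion: 14^{9} ≡ 18 (mod 19). Since this equals -1 (≡ 18), 14 is not a QR.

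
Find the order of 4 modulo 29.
Powers of 4 mod 29: 4^1≡4, 4^2≡16, 4^3≡6, 4^4≡24, 4^5≡9, 4^6≡7, 4^7≡28, 4^8≡25, 4^9≡13, 4^10≡23, 4^11≡5, 4^12≡20, 4^13≡22, 4^14≡1. Order = 14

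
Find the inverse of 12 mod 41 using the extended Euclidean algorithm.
Extended GCD: 12(-17) + 41(5) = 1. So 12^(-1) ≡ 24 ≡ 24 (mod 41). Verify: 12 × 24 = 288 ≡ 1 (mod 41)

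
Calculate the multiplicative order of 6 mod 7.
Powers of 6 mod 7: 6^1≡6, 6^2≡1. Order = 2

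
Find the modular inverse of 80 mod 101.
80^(-1) ≡ 24 (mod 101). Verification: 80 × 24 = 1920 ≡ 1 (mod 101)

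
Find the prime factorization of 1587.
3 × 23^2

Divide by primes starting from smallest:
1587 ÷ 3 = 529
529 ÷ 23 = 23
23 ÷ 23 = 1

1587 = 3 × 23^2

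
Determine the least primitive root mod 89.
p - 1 = 88 has prime divisors 2, 11. h is a primitive root mod 89 iff h^(88/q) ≢ 1 (mod 89) for each such q.
h = 2: 2^44 ≡ 1, 2^8 ≡ 78 (mod 89); 2^44 ≡ 1, so not a primitive root.
h = 3: 3^44 ≡ 88, 3^8 ≡ 64 (mod 89); none is 1, so 3 has order 88 and is a primitive root.
The smallest primitive root mod 89 is g = 3.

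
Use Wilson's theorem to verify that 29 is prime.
(28)! mod 29 = 28. Since this equals -1 (mod 29), Wilson confirms 29 is prime.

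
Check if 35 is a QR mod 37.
By Euler's criterion: 35^{18} ≡ 36 (mod 37). Since this equals -1 (≡ 36), 35 is not a QR.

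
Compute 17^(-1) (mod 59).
17^(-1) ≡ 7 (mod 59). Verification: 17 × 7 = 119 ≡ 1 (mod 59)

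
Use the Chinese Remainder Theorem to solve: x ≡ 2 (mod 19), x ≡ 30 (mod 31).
154

Using the Chinese Remainder Theorem:
M = product of moduli = 589
For equation 1: M_1 = 31, 31 ≡ 12 (mod 19), inverse of 31 mod 19 is 8 (check: 12 × 8 = 96 ≡ 1 (mod 19))
For equation 2: M_2 = 19, 19 ≡ 19 (mod 31), inverse of 19 mod 31 is 18 (check: 19 × 18 = 342 ≡ 1 (mod 31))
Combine: x ≡ Σ r_i×M_i×(M_i⁻¹ mod m_i) = 2×31×8 + 30×19×18 = 496 + 10260 = 10756
10756 mod 589 = 154
x ≡ 154 (mod 589)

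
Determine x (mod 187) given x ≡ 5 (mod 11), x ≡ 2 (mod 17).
104

Using the Chinese Remainder Theorem:
M = product of moduli = 187
For equation 1: M_1 = 17, 17 ≡ 6 (mod 11), inverse of 17 mod 11 is 2 (check: 6 × 2 = 12 ≡ 1 (mod 11))
For equation 2: M_2 = 11, 11 ≡ 11 (mod 17), inverse of 11 mod 17 is 14 (check: 11 × 14 = 154 ≡ 1 (mod 17))
Combine: x ≡ Σ r_i×M_i×(M_i⁻¹ mod m_i) = 5×17×2 + 2×11×14 = 170 + 308 = 478
478 mod 187 = 104
x ≡ 104 (mod 187)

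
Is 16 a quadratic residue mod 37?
By Euler's criterion: 16^{18} ≡ 1 (mod 37). Since this equals 1, 16 is a QR.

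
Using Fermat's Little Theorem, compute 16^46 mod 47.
By Fermat's Little Theorem, 16^{46} ≡ 1 (mod 47) since 47 is prime and gcd(16, 47) = 1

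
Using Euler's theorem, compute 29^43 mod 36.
By Euler: 29^{12} ≡ 1 (mod 36) since gcd(29, 36) = 1. 43 = 3×12 + 7. So 29^{43} ≡ 29^{7} ≡ 29 (mod 36)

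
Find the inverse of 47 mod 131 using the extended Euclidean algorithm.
Extended GCD: 47(-39) + 131(14) = 1. So 47^(-1) ≡ 92 ≡ 92 (mod 131). Verify: 47 × 92 = 4324 ≡ 1 (mod 131)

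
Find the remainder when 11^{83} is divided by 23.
By Fermat: 11^{22} ≡ 1 (mod 23). 83 = 3×22 + 17. So 11^{83} ≡ 11^{17} ≡ 14 (mod 23)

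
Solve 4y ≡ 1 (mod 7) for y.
2

Using Extended Euclidean Algorithm:
gcd(4, 7) = 1
Bezout coefficients: 4 × 2 + 7 × -1 = 1
So 4 × 2 ≡ 1 (mod 7)
The inverse is 2 mod 7 = 2
Verification: 4 × 2 = 8 = 1 × 7 + 1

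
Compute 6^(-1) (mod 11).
6^(-1) ≡ 2 (mod 11). Verification: 6 × 2 = 12 ≡ 1 (mod 11)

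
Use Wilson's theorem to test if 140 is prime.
(139)! mod 140 = 0. Since 0 ≢ -1 (mod 140), 140 is not prime.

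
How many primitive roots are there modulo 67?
20

The number of primitive roots modulo p is φ(p-1) = φ(66)
φ(66) = 20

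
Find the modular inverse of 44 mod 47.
44^(-1) ≡ 31 (mod 47). Verification: 44 × 31 = 1364 ≡ 1 (mod 47)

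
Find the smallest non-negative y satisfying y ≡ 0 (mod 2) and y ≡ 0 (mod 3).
M = 2 × 3 = 6. M₁ = 3, y₁ ≡ 1 (mod 2). M₂ = 2, y₂ ≡ 2 (mod 3). y = 0×3×1 + 0×2×2 ≡ 0 (mod 6)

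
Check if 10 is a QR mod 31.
By Euler's criterion: 10^{15} ≡ 1 (mod 31). Since this equals 1, 10 is a QR.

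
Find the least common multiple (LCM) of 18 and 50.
450

First find GCD(18, 50) using the Euclidean algorithm:
18 = 0 × 50 + 18
50 = 2 × 18 + 14
18 = 1 × 14 + 4
14 = 3 × 4 + 2
4 = 2 × 2 + 0
GCD(18, 50) = 2

LCM formula: LCM(a, b) = (a × b) / GCD(a, b)
LCM(18, 50) = (18 × 50) / 2
LCM(18, 50) = 900 / 2
LCM(18, 50) = 450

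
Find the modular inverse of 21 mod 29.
21^(-1) ≡ 18 (mod 29). Verification: 21 × 18 = 378 ≡ 1 (mod 29)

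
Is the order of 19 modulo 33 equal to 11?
No, the actual order is 10, not 11.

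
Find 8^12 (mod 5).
Using Fermat: 8^{4} ≡ 1 (mod 5). 12 ≡ 0 (mod 4). So 8^{12} ≡ 8^{0} ≡ 1 (mod 5)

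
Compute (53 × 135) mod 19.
11

(53 × 135) = 7155
7155 mod 19 = 11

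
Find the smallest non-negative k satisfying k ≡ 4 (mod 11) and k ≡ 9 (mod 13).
M = 11 × 13 = 143. M₁ = 13, y₁ ≡ 6 (mod 11). M₂ = 11, y₂ ≡ 6 (mod 13). k = 4×13×6 + 9×11×6 ≡ 48 (mod 143)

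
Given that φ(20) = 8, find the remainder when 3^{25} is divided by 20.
By Euler: 3^{8} ≡ 1 (mod 20) since gcd(3, 20) = 1. 25 = 3×8 + 1. So 3^{25} ≡ 3^{1} ≡ 3 (mod 20)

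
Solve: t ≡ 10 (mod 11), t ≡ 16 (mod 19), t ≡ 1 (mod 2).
M = 11 × 19 × 2 = 418. M₁ = 38, y₁ ≡ 9 (mod 11). M₂ = 22, y₂ ≡ 13 (mod 19). M₃ = 209, y₃ ≡ 1 (mod 2). t = 10×38×9 + 16×22×13 + 1×209×1 ≡ 263 (mod 418)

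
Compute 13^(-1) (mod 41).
13^(-1) ≡ 19 (mod 41). Verification: 13 × 19 = 247 ≡ 1 (mod 41)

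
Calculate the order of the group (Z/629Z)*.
576

Prime factorization: 629 = 17 × 37
Using the formula φ(n) = n × Π(1 - 1/p) for each prime factor p:
φ(629) = 629 × (1 - 1/17) × (1 - 1/37)
φ(629) = 576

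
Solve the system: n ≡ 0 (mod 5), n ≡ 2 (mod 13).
M = 5 × 13 = 65. M₁ = 13, y₁ ≡ 2 (mod 5). M₂ = 5, y₂ ≡ 8 (mod 13). n = 0×13×2 + 2×5×8 ≡ 15 (mod 65)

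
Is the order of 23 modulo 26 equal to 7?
No, the actual order is 6, not 7.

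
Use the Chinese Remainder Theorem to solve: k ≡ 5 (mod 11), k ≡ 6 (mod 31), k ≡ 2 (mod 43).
2238

Using the Chinese Remainder Theorem:
M = product of moduli = 14663
For equation 1: M_1 = 1333, 1333 ≡ 2 (mod 11), inverse of 1333 mod 11 is 6 (check: 2 × 6 = 12 ≡ 1 (mod 11))
For equation 2: M_2 = 473, 473 ≡ 8 (mod 31), inverse of 473 mod 31 is 4 (check: 8 × 4 = 32 ≡ 1 (mod 31))
For equation 3: M_3 = 341, 341 ≡ 40 (mod 43), inverse of 341 mod 43 is 14 (check: 40 × 14 = 560 ≡ 1 (mod 43))
Combine: k ≡ Σ r_i×M_i×(M_i⁻¹ mod m_i) = 5×1333×6 + 6×473×4 + 2×341×14 = 39990 + 11352 + 9548 = 60890
60890 mod 14663 = 2238
k ≡ 2238 (mod 14663)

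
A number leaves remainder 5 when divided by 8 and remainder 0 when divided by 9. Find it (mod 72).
M = 8 × 9 = 72. M₁ = 9, y₁ ≡ 1 (mod 8). M₂ = 8, y₂ ≡ 8 (mod 9). z = 5×9×1 + 0×8×8 ≡ 45 (mod 72)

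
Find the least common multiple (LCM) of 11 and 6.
66

First find GCD(11, 6) using the Euclidean algorithm:
11 = 1 × 6 + 5
6 = 1 × 5 + 1
5 = 5 × 1 + 0
GCD(11, 6) = 1

LCM formula: LCM(a, b) = (a × b) / GCD(a, b)
LCM(11, 6) = (11 × 6) / 1
LCM(11, 6) = 66 / 1
LCM(11, 6) = 66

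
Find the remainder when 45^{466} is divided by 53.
By Fermat: 45^{52} ≡ 1 (mod 53). 466 = 8×52 + 50. So 45^{466} ≡ 45^{50} ≡ 29 (mod 53)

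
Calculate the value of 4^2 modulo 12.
2 = 2 (binary 10). Repeated squaring mod 12: 4^1 ≡ 4; 4^2 ≡ 4² = 16 ≡ 4. So 4^2 ≡ 4 (mod 12).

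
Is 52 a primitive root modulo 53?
No

To verify, check if 52^(52/q) ≢ 1 (mod 53) for each prime divisor q of 52
Divisors of 52 = 52: [1, 2, 4, 13, 26, 52]
  52^(52/2) = 52^26 ≡ 1 (mod 53)
  52^(52/13) = 52^4 ≡ 1 (mod 53)
Conclusion: 52 is not a primitive root modulo 53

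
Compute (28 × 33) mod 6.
0

(28 × 33) = 924
924 mod 6 = 0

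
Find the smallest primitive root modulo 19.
2

A primitive root g modulo p has order p-1 = 18
Prime divisors of 18: [2, 3]
g is a primitive root iff g^(18/q) ≢ 1 (mod 19) for each prime divisor q
Testing small values:
  g = 2: 2^9 ≡ 18, 2^6 ≡ 7 (mod 19) → none is 1, primitive root!
The smallest primitive root is 2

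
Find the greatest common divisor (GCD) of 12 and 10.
2

Using the Euclidean algorithm:
12 = 1 × 10 + 2
10 = 5 × 2 + 0

GCD(12, 10) = 2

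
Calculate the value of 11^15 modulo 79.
Using repeated squaring. 15 = 8 + 4 + 2 + 1 (binary 1111). Repeated squaring mod 79: 11^1 ≡ 11; 11^2 ≡ 11² = 121 ≡ 42; 11^4 ≡ 42² = 1764 ≡ 26; 11^8 ≡ 26² = 676 ≡ 44. Multiply: 11^15 = 11^8 × 11^4 × 11^2 × 11^1 ≡ 44 × 26 × 42 × 11 (mod 79): 44 × 26 = 1144 ≡ 38; 38 × 42 = 1596 ≡ 16; 16 × 11 = 176 ≡ 18. So 11^15 ≡ 18 (mod 79).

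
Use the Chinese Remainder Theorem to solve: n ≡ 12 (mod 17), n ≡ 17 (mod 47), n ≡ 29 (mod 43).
10263

Using the Chinese Remainder Theorem:
M = product of moduli = 34357
For equation 1: M_1 = 2021, 2021 ≡ 15 (mod 17), inverse of 2021 mod 17 is 8 (check: 15 × 8 = 120 ≡ 1 (mod 17))
For equation 2: M_2 = 731, 731 ≡ 26 (mod 47), inverse of 731 mod 47 is 38 (check: 26 × 38 = 988 ≡ 1 (mod 47))
For equation 3: M_3 = 799, 799 ≡ 25 (mod 43), inverse of 799 mod 43 is 31 (check: 25 × 31 = 775 ≡ 1 (mod 43))
Combine: n ≡ Σ r_i×M_i×(M_i⁻¹ mod m_i) = 12×2021×8 + 17×731×38 + 29×799×31 = 194016 + 472226 + 718301 = 1384543
1384543 mod 34357 = 10263
n ≡ 10263 (mod 34357)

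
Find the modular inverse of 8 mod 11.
8^(-1) ≡ 7 (mod 11). Verification: 8 × 7 = 56 ≡ 1 (mod 11)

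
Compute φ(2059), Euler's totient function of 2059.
1960

Prime factorization: 2059 = 29 × 71
Using the formula φ(n) = n × Π(1 - 1/p) for each prime factor p:
φ(2059) = 2059 × (1 - 1/29) × (1 - 1/71)
φ(2059) = 1960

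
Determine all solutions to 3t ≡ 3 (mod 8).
1

Since gcd(3, 8) = 1 divides 3, a solution exists.
Multiply both sides by the inverse of 3 mod 8:
  3^(-1) mod 8 = 3
  x ≡ 3 × 3 ≡ 9 ≡ 1 (mod 8)
Verification: 3 × 1 = 3 = 0 × 8 + 3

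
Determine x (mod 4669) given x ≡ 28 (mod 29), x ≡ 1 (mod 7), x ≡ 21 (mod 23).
1884

Using the Chinese Remainder Theorem:
M = product of moduli = 4669
For equation 1: M_1 = 161, 161 ≡ 16 (mod 29), inverse of 161 mod 29 is 20 (check: 16 × 20 = 320 ≡ 1 (mod 29))
For equation 2: M_2 = 667, 667 ≡ 2 (mod 7), inverse of 667 mod 7 is 4 (check: 2 × 4 = 8 ≡ 1 (mod 7))
For equation 3: M_3 = 203, 203 ≡ 19 (mod 23), inverse of 203 mod 23 is 17 (check: 19 × 17 = 323 ≡ 1 (mod 23))
Combine: x ≡ Σ r_i×M_i×(M_i⁻¹ mod m_i) = 28×161×20 + 1×667×4 + 21×203×17 = 90160 + 2668 + 72471 = 165299
165299 mod 4669 = 1884
x ≡ 1884 (mod 4669)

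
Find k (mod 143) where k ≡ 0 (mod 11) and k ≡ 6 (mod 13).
M = 11 × 13 = 143. M₁ = 13, y₁ ≡ 6 (mod 11). M₂ = 11, y₂ ≡ 6 (mod 13). k = 0×13×6 + 6×11×6 ≡ 110 (mod 143)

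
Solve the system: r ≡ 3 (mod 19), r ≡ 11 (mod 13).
M = 19 × 13 = 247. M₁ = 13, y₁ ≡ 3 (mod 19). M₂ = 19, y₂ ≡ 11 (mod 13). r = 3×13×3 + 11×19×11 ≡ 193 (mod 247)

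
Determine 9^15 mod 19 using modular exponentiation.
Using repeated squaring. 15 = 8 + 4 + 2 + 1 (binary 1111). Repeated squaring mod 19: 9^1 ≡ 9; 9^2 ≡ 9² = 81 ≡ 5; 9^4 ≡ 5² = 25 ≡ 6; 9^8 ≡ 6² = 36 ≡ 17. Multiply: 9^15 = 9^8 × 9^4 × 9^2 × 9^1 ≡ 17 × 6 × 5 × 9 (mod 19): 17 × 6 = 102 ≡ 7; 7 × 5 = 35 ≡ 16; 16 × 9 = 144 ≡ 11. So 9^15 ≡ 11 (mod 19).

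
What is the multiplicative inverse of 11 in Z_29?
8

Using Extended Euclidean Algorithm:
gcd(11, 29) = 1
Bezout coefficients: 11 × 8 + 29 × -3 = 1
So 11 × 8 ≡ 1 (mod 29)
The inverse is 8 mod 29 = 8
Verification: 11 × 8 = 88 = 3 × 29 + 1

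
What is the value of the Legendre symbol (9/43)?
(9/43) = 9^{21} mod 43 = 1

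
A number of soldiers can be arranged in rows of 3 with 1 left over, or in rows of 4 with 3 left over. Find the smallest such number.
M = 3 × 4 = 12. M₁ = 4, y₁ ≡ 1 (mod 3). M₂ = 3, y₂ ≡ 3 (mod 4). t = 1×4×1 + 3×3×3 ≡ 7 (mod 12). The smallest positive such number is 7.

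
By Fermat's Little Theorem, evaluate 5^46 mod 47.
By Fermat's Little Theorem, 5^{46} ≡ 1 (mod 47) since 47 is prime and gcd(5, 47) = 1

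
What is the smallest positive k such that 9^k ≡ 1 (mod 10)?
Powers of 9 mod 10: 9^1≡9, 9^2≡1. Order = 2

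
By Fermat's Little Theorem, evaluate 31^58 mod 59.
By Fermat's Little Theorem, 31^{58} ≡ 1 (mod 59) since 59 is prime and gcd(31, 59) = 1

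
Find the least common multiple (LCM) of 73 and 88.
6424

First find GCD(73, 88) using the Euclidean algorithm:
73 = 0 × 88 + 73
88 = 1 × 73 + 15
73 = 4 × 15 + 13
15 = 1 × 13 + 2
13 = 6 × 2 + 1
2 = 2 × 1 + 0
GCD(73, 88) = 1

LCM formula: LCM(a, b) = (a × b) / GCD(a, b)
LCM(73, 88) = (73 × 88) / 1
LCM(73, 88) = 6424 / 1
LCM(73, 88) = 6424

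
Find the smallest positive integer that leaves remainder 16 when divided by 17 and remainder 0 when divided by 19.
M = 17 × 19 = 323. M₁ = 19, y₁ ≡ 9 (mod 17). M₂ = 17, y₂ ≡ 9 (mod 19). m = 16×19×9 + 0×17×9 ≡ 152 (mod 323). The smallest positive such number is 152.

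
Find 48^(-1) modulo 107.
29

Using Extended Euclidean Algorithm:
gcd(48, 107) = 1
Bezout coefficients: 48 × 29 + 107 × -13 = 1
So 48 × 29 ≡ 1 (mod 107)
The inverse is 29 mod 107 = 29
Verification: 48 × 29 = 1392 = 13 × 107 + 1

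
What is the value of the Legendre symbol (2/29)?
(2/29) = 2^{14} mod 29 = -1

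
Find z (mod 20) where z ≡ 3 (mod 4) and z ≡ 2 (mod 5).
M = 4 × 5 = 20. M₁ = 5, y₁ ≡ 1 (mod 4). M₂ = 4, y₂ ≡ 4 (mod 5). z = 3×5×1 + 2×4×4 ≡ 7 (mod 20)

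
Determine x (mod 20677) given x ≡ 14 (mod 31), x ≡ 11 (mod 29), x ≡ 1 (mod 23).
20195

Using the Chinese Remainder Theorem:
M = product of moduli = 20677
For equation 1: M_1 = 667, 667 ≡ 16 (mod 31), inverse of 667 mod 31 is 2 (check: 16 × 2 = 32 ≡ 1 (mod 31))
For equation 2: M_2 = 713, 713 ≡ 17 (mod 29), inverse of 713 mod 29 is 12 (check: 17 × 12 = 204 ≡ 1 (mod 29))
For equation 3: M_3 = 899, 899 ≡ 2 (mod 23), inverse of 899 mod 23 is 12 (check: 2 × 12 = 24 ≡ 1 (mod 23))
Combine: x ≡ Σ r_i×M_i×(M_i⁻¹ mod m_i) = 14×667×2 + 11×713×12 + 1×899×12 = 18676 + 94116 + 10788 = 123580
123580 mod 20677 = 20195
x ≡ 20195 (mod 20677)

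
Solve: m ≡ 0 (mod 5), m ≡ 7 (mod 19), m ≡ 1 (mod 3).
M = 5 × 19 × 3 = 285. M₁ = 57, y₁ ≡ 3 (mod 5). M₂ = 15, y₂ ≡ 14 (mod 19). M₃ = 95, y₃ ≡ 2 (mod 3). m = 0×57×3 + 7×15×14 + 1×95×2 ≡ 235 (mod 285)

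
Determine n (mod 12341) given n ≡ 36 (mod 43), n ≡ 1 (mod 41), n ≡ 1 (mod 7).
5454

Using the Chinese Remainder Theorem:
M = product of moduli = 12341
For equation 1: M_1 = 287, 287 ≡ 29 (mod 43), inverse of 287 mod 43 is 3 (check: 29 × 3 = 87 ≡ 1 (mod 43))
For equation 2: M_2 = 301, 301 ≡ 14 (mod 41), inverse of 301 mod 41 is 3 (check: 14 × 3 = 42 ≡ 1 (mod 41))
For equation 3: M_3 = 1763, 1763 ≡ 6 (mod 7), inverse of 1763 mod 7 is 6 (check: 6 × 6 = 36 ≡ 1 (mod 7))
Combine: n ≡ Σ r_i×M_i×(M_i⁻¹ mod m_i) = 36×287×3 + 1×301×3 + 1×1763×6 = 30996 + 903 + 10578 = 42477
42477 mod 12341 = 5454
n ≡ 5454 (mod 12341)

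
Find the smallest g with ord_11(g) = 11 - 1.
p - 1 = 10 has prime divisors 2, 5. h is a primitive root mod 11 iff h^(10/q) ≢ 1 (mod 11) for each such q.
h = 2: 2^5 ≡ 10, 2^2 ≡ 4 (mod 11); none is 1, so 2 has order 10 and is a primitive root.
The smallest primitive root mod 11 is g = 2.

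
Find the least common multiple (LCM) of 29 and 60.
1740

First find GCD(29, 60) using the Euclidean algorithm:
29 = 0 × 60 + 29
60 = 2 × 29 + 2
29 = 14 × 2 + 1
2 = 2 × 1 + 0
GCD(29, 60) = 1

LCM formula: LCM(a, b) = (a × b) / GCD(a, b)
LCM(29, 60) = (29 × 60) / 1
LCM(29, 60) = 1740 / 1
LCM(29, 60) = 1740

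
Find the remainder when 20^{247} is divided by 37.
By Fermat: 20^{36} ≡ 1 (mod 37). 247 = 6×36 + 31. So 20^{247} ≡ 20^{31} ≡ 35 (mod 37)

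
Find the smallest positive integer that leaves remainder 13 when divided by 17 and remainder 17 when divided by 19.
M = 17 × 19 = 323. M₁ = 19, y₁ ≡ 9 (mod 17). M₂ = 17, y₂ ≡ 9 (mod 19). y = 13×19×9 + 17×17×9 ≡ 302 (mod 323). The smallest positive such number is 302.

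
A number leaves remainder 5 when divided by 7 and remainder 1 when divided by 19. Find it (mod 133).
M = 7 × 19 = 133. M₁ = 19, y₁ ≡ 3 (mod 7). M₂ = 7, y₂ ≡ 11 (mod 19). r = 5×19×3 + 1×7×11 ≡ 96 (mod 133)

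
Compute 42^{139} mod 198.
126

Using successive squaring:
Binary expansion of 139: 10001011
Powers of 42 mod 198 (each is the square of the previous):
  42^1 ≡ 42 (mod 198)
  42^2 ≡ 42² = 1764 ≡ 180 (mod 198)
  42^4 ≡ 180² = 32400 ≡ 126 (mod 198)
  42^8 ≡ 126² = 15876 ≡ 36 (mod 198)
  42^16 ≡ 36² = 1296 ≡ 108 (mod 198)
  42^32 ≡ 108² = 11664 ≡ 180 (mod 198)
  42^64 ≡ 180² = 32400 ≡ 126 (mod 198)
  42^128 ≡ 126² = 15876 ≡ 36 (mod 198)
139 = 128 + 8 + 2 + 1, so 42^139 = 42^128 × 42^8 × 42^2 × 42^1 ≡ 36 × 36 × 180 × 42 (mod 198)
Multiplying step by step:
  36 × 36 = 1296 ≡ 108 (mod 198)
  108 × 180 = 19440 ≡ 36 (mod 198)
  36 × 42 = 1512 ≡ 126 (mod 198)
Result: 42^139 ≡ 126 (mod 198)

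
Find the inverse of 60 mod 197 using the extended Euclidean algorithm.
Extended GCD: 60(23) + 197(-7) = 1. So 60^(-1) ≡ 23 ≡ 23 (mod 197). Verify: 60 × 23 = 1380 ≡ 1 (mod 197)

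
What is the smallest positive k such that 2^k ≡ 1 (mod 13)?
Powers of 2 mod 13: 2^1≡2, 2^2≡4, 2^3≡8, 2^4≡3, 2^5≡6, 2^6≡12, 2^7≡11, 2^8≡9, 2^9≡5, 2^10≡10, 2^11≡7, 2^12≡1. Order = 12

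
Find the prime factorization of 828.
2^2 × 3^2 × 23

Divide by primes starting from smallest:
828 ÷ 2 = 414
414 ÷ 2 = 207
207 ÷ 3 = 69
69 ÷ 3 = 23
23 ÷ 23 = 1

828 = 2^2 × 3^2 × 23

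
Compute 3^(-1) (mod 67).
3^(-1) ≡ 45 (mod 67). Verification: 3 × 45 = 135 ≡ 1 (mod 67)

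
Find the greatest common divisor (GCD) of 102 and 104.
2

Using the Euclidean algorithm:
102 = 0 × 104 + 102
104 = 1 × 102 + 2
102 = 51 × 2 + 0

GCD(102, 104) = 2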